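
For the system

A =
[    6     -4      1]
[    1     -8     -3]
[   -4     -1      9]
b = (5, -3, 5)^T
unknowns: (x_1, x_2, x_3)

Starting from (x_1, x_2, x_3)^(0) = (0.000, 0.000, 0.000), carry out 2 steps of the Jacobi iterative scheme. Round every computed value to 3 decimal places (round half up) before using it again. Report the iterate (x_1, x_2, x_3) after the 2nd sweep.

Iteration 1:
  x_1 = (5 - (-4)·0.000 - (1)·0.000) / (6) = 0.833
  x_2 = (-3 - (1)·0.000 - (-3)·0.000) / (-8) = 0.375
  x_3 = (5 - (-4)·0.000 - (-1)·0.000) / (9) = 0.556
Iteration 2:
  x_1 = (5 - (-4)·0.375 - (1)·0.556) / (6) = 0.991
  x_2 = (-3 - (1)·0.833 - (-3)·0.556) / (-8) = 0.271
  x_3 = (5 - (-4)·0.833 - (-1)·0.375) / (9) = 0.967

(0.991, 0.271, 0.967)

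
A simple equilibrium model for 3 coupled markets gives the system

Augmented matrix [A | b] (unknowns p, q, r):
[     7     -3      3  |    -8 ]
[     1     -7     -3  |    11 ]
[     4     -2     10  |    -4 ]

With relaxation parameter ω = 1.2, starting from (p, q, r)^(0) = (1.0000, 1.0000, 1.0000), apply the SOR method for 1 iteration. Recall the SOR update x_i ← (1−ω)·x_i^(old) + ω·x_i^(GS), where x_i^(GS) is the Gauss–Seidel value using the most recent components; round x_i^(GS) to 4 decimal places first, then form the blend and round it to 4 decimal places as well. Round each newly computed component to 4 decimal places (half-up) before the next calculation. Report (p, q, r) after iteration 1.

(-1.5715, -2.8694, -0.6144)

Iteration 1:
  p: GS value = (-8 - (-3)·1.0000 - (3)·1.0000) / (7) = -1.1429;  p ← (1−ω)·1.0000 + ω·-1.1429 = -1.5715
  q: GS value = (11 - (1)·-1.5715 - (-3)·1.0000) / (-7) = -2.2245;  q ← (1−ω)·1.0000 + ω·-2.2245 = -2.8694
  r: GS value = (-4 - (4)·-1.5715 - (-2)·-2.8694) / (10) = -0.3453;  r ← (1−ω)·1.0000 + ω·-0.3453 = -0.6144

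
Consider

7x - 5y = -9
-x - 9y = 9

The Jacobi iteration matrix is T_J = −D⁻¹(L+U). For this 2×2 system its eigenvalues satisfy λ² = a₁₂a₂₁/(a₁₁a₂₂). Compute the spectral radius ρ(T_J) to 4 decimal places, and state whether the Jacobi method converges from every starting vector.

a₁₂a₂₁/(a₁₁a₂₂) = (-5)·(-1) / ((7)·(-9)) = -0.079365
ρ = √|-0.079365| = √0.079365 = 0.2817
ρ < 1, so Jacobi converges

0.2817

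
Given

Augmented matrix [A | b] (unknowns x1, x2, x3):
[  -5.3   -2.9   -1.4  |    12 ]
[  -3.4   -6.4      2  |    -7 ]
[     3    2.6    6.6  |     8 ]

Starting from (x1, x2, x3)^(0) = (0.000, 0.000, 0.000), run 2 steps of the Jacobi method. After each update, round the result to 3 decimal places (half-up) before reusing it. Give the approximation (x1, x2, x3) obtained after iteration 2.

Iteration 1:
  x1 = (12 - (-2.9)·0.000 - (-1.4)·0.000) / (-5.3) = -2.264
  x2 = (-7 - (-3.4)·0.000 - (2)·0.000) / (-6.4) = 1.094
  x3 = (8 - (3)·0.000 - (2.6)·0.000) / (6.6) = 1.212
Iteration 2:
  x1 = (12 - (-2.9)·1.094 - (-1.4)·1.212) / (-5.3) = -3.183
  x2 = (-7 - (-3.4)·-2.264 - (2)·1.212) / (-6.4) = 2.675
  x3 = (8 - (3)·-2.264 - (2.6)·1.094) / (6.6) = 1.810

(-3.183, 2.675, 1.810)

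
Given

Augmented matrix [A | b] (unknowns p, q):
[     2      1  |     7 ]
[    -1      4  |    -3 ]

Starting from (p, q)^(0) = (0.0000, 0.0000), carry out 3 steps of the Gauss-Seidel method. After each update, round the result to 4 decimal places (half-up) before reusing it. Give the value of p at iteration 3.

Iteration 1:
  p = (7 - (1)·0.0000) / (2) = 3.5000
  q = (-3 - (-1)·3.5000) / (4) = 0.1250
Iteration 2:
  p = (7 - (1)·0.1250) / (2) = 3.4375
  q = (-3 - (-1)·3.4375) / (4) = 0.1094
Iteration 3:
  p = (7 - (1)·0.1094) / (2) = 3.4453
  q = (-3 - (-1)·3.4453) / (4) = 0.1113

3.4453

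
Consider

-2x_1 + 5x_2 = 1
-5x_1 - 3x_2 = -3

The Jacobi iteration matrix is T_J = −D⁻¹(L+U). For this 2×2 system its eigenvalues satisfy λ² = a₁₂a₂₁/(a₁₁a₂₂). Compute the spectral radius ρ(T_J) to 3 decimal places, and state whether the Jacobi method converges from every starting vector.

a₁₂a₂₁/(a₁₁a₂₂) = (5)·(-5) / ((-2)·(-3)) = -4.166667
ρ = √|-4.166667| = √4.166667 = 2.041
ρ > 1, so Jacobi diverges

2.041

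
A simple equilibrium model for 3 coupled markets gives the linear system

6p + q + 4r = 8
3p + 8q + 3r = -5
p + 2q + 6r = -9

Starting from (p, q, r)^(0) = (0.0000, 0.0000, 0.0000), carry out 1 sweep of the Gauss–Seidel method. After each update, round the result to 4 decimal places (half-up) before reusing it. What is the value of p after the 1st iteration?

Iteration 1:
  p = (8 - (1)·0.0000 - (4)·0.0000) / (6) = 1.3333
  q = (-5 - (3)·1.3333 - (3)·0.0000) / (8) = -1.1250
  r = (-9 - (1)·1.3333 - (2)·-1.1250) / (6) = -1.3472

1.3333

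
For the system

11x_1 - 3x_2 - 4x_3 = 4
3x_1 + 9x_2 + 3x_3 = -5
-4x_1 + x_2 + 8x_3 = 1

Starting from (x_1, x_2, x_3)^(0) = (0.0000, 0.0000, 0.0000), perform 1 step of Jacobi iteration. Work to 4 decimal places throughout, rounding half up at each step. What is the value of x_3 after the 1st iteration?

0.1250

Iteration 1:
  x_1 = (4 - (-3)·0.0000 - (-4)·0.0000) / (11) = 0.3636
  x_2 = (-5 - (3)·0.0000 - (3)·0.0000) / (9) = -0.5556
  x_3 = (1 - (-4)·0.0000 - (1)·0.0000) / (8) = 0.1250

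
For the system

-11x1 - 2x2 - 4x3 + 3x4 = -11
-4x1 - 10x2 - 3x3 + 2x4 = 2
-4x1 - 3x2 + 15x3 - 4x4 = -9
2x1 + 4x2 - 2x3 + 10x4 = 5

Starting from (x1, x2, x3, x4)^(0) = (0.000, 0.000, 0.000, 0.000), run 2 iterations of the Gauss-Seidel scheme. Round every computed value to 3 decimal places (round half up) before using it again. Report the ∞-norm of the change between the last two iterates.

Iteration 1:
  x1 = (-11 - (-2)·0.000 - (-4)·0.000 - (3)·0.000) / (-11) = 1.000
  x2 = (2 - (-4)·1.000 - (-3)·0.000 - (2)·0.000) / (-10) = -0.600
  x3 = (-9 - (-4)·1.000 - (-3)·-0.600 - (-4)·0.000) / (15) = -0.453
  x4 = (5 - (2)·1.000 - (4)·-0.600 - (-2)·-0.453) / (10) = 0.449
Iteration 2:
  x1 = (-11 - (-2)·-0.600 - (-4)·-0.453 - (3)·0.449) / (-11) = 1.396
  x2 = (2 - (-4)·1.396 - (-3)·-0.453 - (2)·0.449) / (-10) = -0.533
  x3 = (-9 - (-4)·1.396 - (-3)·-0.533 - (-4)·0.449) / (15) = -0.215
  x4 = (5 - (2)·1.396 - (4)·-0.533 - (-2)·-0.215) / (10) = 0.391
Change: (0.396, 0.067, 0.238, -0.058) → max |·| = 0.396

0.396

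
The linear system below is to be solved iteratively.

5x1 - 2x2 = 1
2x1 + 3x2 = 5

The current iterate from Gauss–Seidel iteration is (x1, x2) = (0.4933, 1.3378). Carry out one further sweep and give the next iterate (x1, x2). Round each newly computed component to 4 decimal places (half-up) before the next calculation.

(0.7351, 1.1766)

One sweep:
  x1 = (1 - (-2)·1.3378) / (5) = 0.7351
  x2 = (5 - (2)·0.7351) / (3) = 1.1766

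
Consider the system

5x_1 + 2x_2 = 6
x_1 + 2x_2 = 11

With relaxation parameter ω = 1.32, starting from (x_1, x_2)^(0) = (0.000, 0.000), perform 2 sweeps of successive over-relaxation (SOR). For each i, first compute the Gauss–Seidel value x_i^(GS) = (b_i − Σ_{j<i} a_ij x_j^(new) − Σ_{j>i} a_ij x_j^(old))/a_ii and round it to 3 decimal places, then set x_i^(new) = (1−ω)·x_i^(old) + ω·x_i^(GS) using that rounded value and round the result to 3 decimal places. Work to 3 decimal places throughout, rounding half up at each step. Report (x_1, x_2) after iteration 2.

Iteration 1:
  x_1: GS value = (6 - (2)·0.000) / (5) = 1.200;  x_1 ← (1−ω)·0.000 + ω·1.200 = 1.584
  x_2: GS value = (11 - (1)·1.584) / (2) = 4.708;  x_2 ← (1−ω)·0.000 + ω·4.708 = 6.215
Iteration 2:
  x_1: GS value = (6 - (2)·6.215) / (5) = -1.286;  x_1 ← (1−ω)·1.584 + ω·-1.286 = -2.204
  x_2: GS value = (11 - (1)·-2.204) / (2) = 6.602;  x_2 ← (1−ω)·6.215 + ω·6.602 = 6.726

(-2.204, 6.726)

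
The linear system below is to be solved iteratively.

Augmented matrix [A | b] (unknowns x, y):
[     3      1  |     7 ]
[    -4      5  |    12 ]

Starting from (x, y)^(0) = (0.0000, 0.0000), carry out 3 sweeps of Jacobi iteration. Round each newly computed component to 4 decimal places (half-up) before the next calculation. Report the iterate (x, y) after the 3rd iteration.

(0.9111, 3.6266)

Iteration 1:
  x = (7 - (1)·0.0000) / (3) = 2.3333
  y = (12 - (-4)·0.0000) / (5) = 2.4000
Iteration 2:
  x = (7 - (1)·2.4000) / (3) = 1.5333
  y = (12 - (-4)·2.3333) / (5) = 4.2666
Iteration 3:
  x = (7 - (1)·4.2666) / (3) = 0.9111
  y = (12 - (-4)·1.5333) / (5) = 3.6266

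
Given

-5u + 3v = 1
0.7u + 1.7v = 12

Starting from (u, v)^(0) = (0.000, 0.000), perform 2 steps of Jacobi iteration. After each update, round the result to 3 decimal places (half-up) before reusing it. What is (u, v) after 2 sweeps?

(4.035, 7.141)

Iteration 1:
  u = (1 - (3)·0.000) / (-5) = -0.200
  v = (12 - (0.7)·0.000) / (1.7) = 7.059
Iteration 2:
  u = (1 - (3)·7.059) / (-5) = 4.035
  v = (12 - (0.7)·-0.200) / (1.7) = 7.141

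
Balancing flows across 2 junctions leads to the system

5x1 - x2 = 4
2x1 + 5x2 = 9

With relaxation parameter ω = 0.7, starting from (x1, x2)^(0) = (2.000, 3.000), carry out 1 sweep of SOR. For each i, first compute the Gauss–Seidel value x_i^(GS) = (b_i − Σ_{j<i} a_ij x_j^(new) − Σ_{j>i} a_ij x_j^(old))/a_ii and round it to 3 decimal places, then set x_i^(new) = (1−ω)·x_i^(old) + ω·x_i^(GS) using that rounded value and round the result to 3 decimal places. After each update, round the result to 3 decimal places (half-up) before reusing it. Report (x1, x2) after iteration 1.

Iteration 1:
  x1: GS value = (4 - (-1)·3.000) / (5) = 1.400;  x1 ← (1−ω)·2.000 + ω·1.400 = 1.580
  x2: GS value = (9 - (2)·1.580) / (5) = 1.168;  x2 ← (1−ω)·3.000 + ω·1.168 = 1.718

(1.580, 1.718)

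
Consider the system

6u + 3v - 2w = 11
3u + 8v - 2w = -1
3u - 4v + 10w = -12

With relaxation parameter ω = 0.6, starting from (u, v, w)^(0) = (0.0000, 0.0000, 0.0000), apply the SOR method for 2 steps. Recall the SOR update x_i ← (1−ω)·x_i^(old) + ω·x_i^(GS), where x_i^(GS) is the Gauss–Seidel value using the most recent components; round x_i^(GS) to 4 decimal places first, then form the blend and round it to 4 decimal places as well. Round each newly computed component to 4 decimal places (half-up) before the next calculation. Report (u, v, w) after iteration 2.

(1.4377, -0.6768, -1.5394)

Iteration 1:
  u: GS value = (11 - (3)·0.0000 - (-2)·0.0000) / (6) = 1.8333;  u ← (1−ω)·0.0000 + ω·1.8333 = 1.1000
  v: GS value = (-1 - (3)·1.1000 - (-2)·0.0000) / (8) = -0.5375;  v ← (1−ω)·0.0000 + ω·-0.5375 = -0.3225
  w: GS value = (-12 - (3)·1.1000 - (-4)·-0.3225) / (10) = -1.6590;  w ← (1−ω)·0.0000 + ω·-1.6590 = -0.9954
Iteration 2:
  u: GS value = (11 - (3)·-0.3225 - (-2)·-0.9954) / (6) = 1.6628;  u ← (1−ω)·1.1000 + ω·1.6628 = 1.4377
  v: GS value = (-1 - (3)·1.4377 - (-2)·-0.9954) / (8) = -0.9130;  v ← (1−ω)·-0.3225 + ω·-0.9130 = -0.6768
  w: GS value = (-12 - (3)·1.4377 - (-4)·-0.6768) / (10) = -1.9020;  w ← (1−ω)·-0.9954 + ω·-1.9020 = -1.5394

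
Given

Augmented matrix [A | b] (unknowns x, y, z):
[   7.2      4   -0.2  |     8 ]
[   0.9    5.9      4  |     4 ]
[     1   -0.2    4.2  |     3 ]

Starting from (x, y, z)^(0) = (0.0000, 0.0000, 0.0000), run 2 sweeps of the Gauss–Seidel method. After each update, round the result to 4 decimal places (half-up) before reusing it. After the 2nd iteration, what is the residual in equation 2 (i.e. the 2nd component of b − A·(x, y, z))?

Iteration 1:
  x = (8 - (4)·0.0000 - (-0.2)·0.0000) / (7.2) = 1.1111
  y = (4 - (0.9)·1.1111 - (4)·0.0000) / (5.9) = 0.5085
  z = (3 - (1)·1.1111 - (-0.2)·0.5085) / (4.2) = 0.4740
Iteration 2:
  x = (8 - (4)·0.5085 - (-0.2)·0.4740) / (7.2) = 0.8418
  y = (4 - (0.9)·0.8418 - (4)·0.4740) / (5.9) = 0.2282
  z = (3 - (1)·0.8418 - (-0.2)·0.2282) / (4.2) = 0.5247
Residual b − A·x = (1.1312, -0.2028, 0.0001)

-0.2028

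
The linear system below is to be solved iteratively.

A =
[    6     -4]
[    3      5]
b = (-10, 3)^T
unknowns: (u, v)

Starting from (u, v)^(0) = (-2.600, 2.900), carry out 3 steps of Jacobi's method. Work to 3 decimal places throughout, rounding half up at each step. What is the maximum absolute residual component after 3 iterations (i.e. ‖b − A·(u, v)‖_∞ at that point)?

Iteration 1:
  u = (-10 - (-4)·2.900) / (6) = 0.267
  v = (3 - (3)·-2.600) / (5) = 2.160
Iteration 2:
  u = (-10 - (-4)·2.160) / (6) = -0.227
  v = (3 - (3)·0.267) / (5) = 0.440
Iteration 3:
  u = (-10 - (-4)·0.440) / (6) = -1.373
  v = (3 - (3)·-0.227) / (5) = 0.736
Residual b − A·x = (1.182, 3.439); ∞-norm = 3.439

3.439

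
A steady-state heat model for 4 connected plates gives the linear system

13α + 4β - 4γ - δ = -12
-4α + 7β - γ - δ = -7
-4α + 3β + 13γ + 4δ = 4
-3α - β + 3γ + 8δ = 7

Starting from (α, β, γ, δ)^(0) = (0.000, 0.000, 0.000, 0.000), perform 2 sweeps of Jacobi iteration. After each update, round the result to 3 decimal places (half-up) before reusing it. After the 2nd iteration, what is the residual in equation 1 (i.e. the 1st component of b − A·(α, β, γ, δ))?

Iteration 1:
  α = (-12 - (4)·0.000 - (-4)·0.000 - (-1)·0.000) / (13) = -0.923
  β = (-7 - (-4)·0.000 - (-1)·0.000 - (-1)·0.000) / (7) = -1.000
  γ = (4 - (-4)·0.000 - (3)·0.000 - (4)·0.000) / (13) = 0.308
  δ = (7 - (-3)·0.000 - (-1)·0.000 - (3)·0.000) / (8) = 0.875
Iteration 2:
  α = (-12 - (4)·-1.000 - (-4)·0.308 - (-1)·0.875) / (13) = -0.453
  β = (-7 - (-4)·-0.923 - (-1)·0.308 - (-1)·0.875) / (7) = -1.358
  γ = (4 - (-4)·-0.923 - (3)·-1.000 - (4)·0.875) / (13) = -0.015
  δ = (7 - (-3)·-0.923 - (-1)·-1.000 - (3)·0.308) / (8) = 0.288
Residual b − A·x = (-0.451, 0.967, 5.305, 2.024)

-0.451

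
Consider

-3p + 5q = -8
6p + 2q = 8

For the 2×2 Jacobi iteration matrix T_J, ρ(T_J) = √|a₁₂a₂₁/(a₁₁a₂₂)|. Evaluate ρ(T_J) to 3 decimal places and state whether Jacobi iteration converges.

2.236

a₁₂a₂₁/(a₁₁a₂₂) = (5)·(6) / ((-3)·(2)) = -5.000000
ρ = √|-5.000000| = √5.000000 = 2.236
ρ > 1, so Jacobi diverges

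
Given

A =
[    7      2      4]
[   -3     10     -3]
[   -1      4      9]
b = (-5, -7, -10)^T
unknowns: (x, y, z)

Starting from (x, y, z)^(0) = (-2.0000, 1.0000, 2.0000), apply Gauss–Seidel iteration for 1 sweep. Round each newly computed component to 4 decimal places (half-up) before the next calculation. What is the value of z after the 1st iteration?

-1.0190

Iteration 1:
  x = (-5 - (2)·1.0000 - (4)·2.0000) / (7) = -2.1429
  y = (-7 - (-3)·-2.1429 - (-3)·2.0000) / (10) = -0.7429
  z = (-10 - (-1)·-2.1429 - (4)·-0.7429) / (9) = -1.0190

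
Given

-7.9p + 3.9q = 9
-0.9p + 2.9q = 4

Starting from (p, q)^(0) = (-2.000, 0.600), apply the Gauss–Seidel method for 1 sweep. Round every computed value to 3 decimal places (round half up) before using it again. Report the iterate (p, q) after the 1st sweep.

(-0.843, 1.118)

Iteration 1:
  p = (9 - (3.9)·0.600) / (-7.9) = -0.843
  q = (4 - (-0.9)·-0.843) / (2.9) = 1.118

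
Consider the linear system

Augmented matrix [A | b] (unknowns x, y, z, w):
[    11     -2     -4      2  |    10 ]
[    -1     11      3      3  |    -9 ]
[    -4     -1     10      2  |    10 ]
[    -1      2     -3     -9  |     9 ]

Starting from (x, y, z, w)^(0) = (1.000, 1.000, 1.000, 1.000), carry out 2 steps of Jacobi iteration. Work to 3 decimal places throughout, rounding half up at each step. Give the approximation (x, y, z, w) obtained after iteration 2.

Iteration 1:
  x = (10 - (-2)·1.000 - (-4)·1.000 - (2)·1.000) / (11) = 1.273
  y = (-9 - (-1)·1.000 - (3)·1.000 - (3)·1.000) / (11) = -1.273
  z = (10 - (-4)·1.000 - (-1)·1.000 - (2)·1.000) / (10) = 1.300
  w = (9 - (-1)·1.000 - (2)·1.000 - (-3)·1.000) / (-9) = -1.222
Iteration 2:
  x = (10 - (-2)·-1.273 - (-4)·1.300 - (2)·-1.222) / (11) = 1.373
  y = (-9 - (-1)·1.273 - (3)·1.300 - (3)·-1.222) / (11) = -0.724
  z = (10 - (-4)·1.273 - (-1)·-1.273 - (2)·-1.222) / (10) = 1.626
  w = (9 - (-1)·1.273 - (2)·-1.273 - (-3)·1.300) / (-9) = -1.858

(1.373, -0.724, 1.626, -1.858)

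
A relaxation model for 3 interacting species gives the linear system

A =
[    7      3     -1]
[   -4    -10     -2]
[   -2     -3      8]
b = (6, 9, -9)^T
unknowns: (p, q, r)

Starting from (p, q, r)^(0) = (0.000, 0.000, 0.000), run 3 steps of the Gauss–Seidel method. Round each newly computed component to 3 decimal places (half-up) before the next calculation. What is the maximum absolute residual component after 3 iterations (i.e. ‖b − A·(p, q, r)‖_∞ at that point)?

Iteration 1:
  p = (6 - (3)·0.000 - (-1)·0.000) / (7) = 0.857
  q = (9 - (-4)·0.857 - (-2)·0.000) / (-10) = -1.243
  r = (-9 - (-2)·0.857 - (-3)·-1.243) / (8) = -1.377
Iteration 2:
  p = (6 - (3)·-1.243 - (-1)·-1.377) / (7) = 1.193
  q = (9 - (-4)·1.193 - (-2)·-1.377) / (-10) = -1.102
  r = (-9 - (-2)·1.193 - (-3)·-1.102) / (8) = -1.240
Iteration 3:
  p = (6 - (3)·-1.102 - (-1)·-1.240) / (7) = 1.152
  q = (9 - (-4)·1.152 - (-2)·-1.240) / (-10) = -1.113
  r = (-9 - (-2)·1.152 - (-3)·-1.113) / (8) = -1.254
Residual b − A·x = (0.021, -0.030, -0.003); ∞-norm = 0.030

0.030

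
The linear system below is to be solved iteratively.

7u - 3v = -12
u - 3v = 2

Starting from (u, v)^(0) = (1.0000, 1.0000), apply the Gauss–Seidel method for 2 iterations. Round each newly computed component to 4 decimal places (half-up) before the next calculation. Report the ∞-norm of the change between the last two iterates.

Iteration 1:
  u = (-12 - (-3)·1.0000) / (7) = -1.2857
  v = (2 - (1)·-1.2857) / (-3) = -1.0952
Iteration 2:
  u = (-12 - (-3)·-1.0952) / (7) = -2.1837
  v = (2 - (1)·-2.1837) / (-3) = -1.3946
Change: (-0.8980, -0.2994) → max |·| = 0.8980

0.8980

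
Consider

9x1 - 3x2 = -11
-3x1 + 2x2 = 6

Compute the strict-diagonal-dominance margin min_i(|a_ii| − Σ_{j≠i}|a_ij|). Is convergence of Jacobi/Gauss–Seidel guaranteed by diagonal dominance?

row 1: |9| − (3) = 6
row 2: |2| − (3) = -1
minimum over rows = -1 → not strictly diagonally dominant

-1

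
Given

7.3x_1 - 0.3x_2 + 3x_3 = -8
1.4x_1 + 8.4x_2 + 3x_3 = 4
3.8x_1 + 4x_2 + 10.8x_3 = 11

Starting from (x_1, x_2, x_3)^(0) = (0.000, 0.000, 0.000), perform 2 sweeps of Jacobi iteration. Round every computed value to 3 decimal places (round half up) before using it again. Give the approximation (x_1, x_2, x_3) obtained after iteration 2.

Iteration 1:
  x_1 = (-8 - (-0.3)·0.000 - (3)·0.000) / (7.3) = -1.096
  x_2 = (4 - (1.4)·0.000 - (3)·0.000) / (8.4) = 0.476
  x_3 = (11 - (3.8)·0.000 - (4)·0.000) / (10.8) = 1.019
Iteration 2:
  x_1 = (-8 - (-0.3)·0.476 - (3)·1.019) / (7.3) = -1.495
  x_2 = (4 - (1.4)·-1.096 - (3)·1.019) / (8.4) = 0.295
  x_3 = (11 - (3.8)·-1.096 - (4)·0.476) / (10.8) = 1.228

(-1.495, 0.295, 1.228)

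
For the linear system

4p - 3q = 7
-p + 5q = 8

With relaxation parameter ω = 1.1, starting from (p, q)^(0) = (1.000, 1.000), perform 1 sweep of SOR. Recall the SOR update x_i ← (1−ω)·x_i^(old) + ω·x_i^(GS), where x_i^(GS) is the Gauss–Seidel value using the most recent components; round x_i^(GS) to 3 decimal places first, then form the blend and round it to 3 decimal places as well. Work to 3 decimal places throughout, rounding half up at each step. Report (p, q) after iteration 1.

(2.650, 2.243)

Iteration 1:
  p: GS value = (7 - (-3)·1.000) / (4) = 2.500;  p ← (1−ω)·1.000 + ω·2.500 = 2.650
  q: GS value = (8 - (-1)·2.650) / (5) = 2.130;  q ← (1−ω)·1.000 + ω·2.130 = 2.243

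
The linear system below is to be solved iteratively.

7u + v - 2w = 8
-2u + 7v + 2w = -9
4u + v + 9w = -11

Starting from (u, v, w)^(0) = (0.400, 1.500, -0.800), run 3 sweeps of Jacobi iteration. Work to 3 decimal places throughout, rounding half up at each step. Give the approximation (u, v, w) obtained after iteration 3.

Iteration 1:
  u = (8 - (1)·1.500 - (-2)·-0.800) / (7) = 0.700
  v = (-9 - (-2)·0.400 - (2)·-0.800) / (7) = -0.943
  w = (-11 - (4)·0.400 - (1)·1.500) / (9) = -1.567
Iteration 2:
  u = (8 - (1)·-0.943 - (-2)·-1.567) / (7) = 0.830
  v = (-9 - (-2)·0.700 - (2)·-1.567) / (7) = -0.638
  w = (-11 - (4)·0.700 - (1)·-0.943) / (9) = -1.429
Iteration 3:
  u = (8 - (1)·-0.638 - (-2)·-1.429) / (7) = 0.826
  v = (-9 - (-2)·0.830 - (2)·-1.429) / (7) = -0.640
  w = (-11 - (4)·0.830 - (1)·-0.638) / (9) = -1.520

(0.826, -0.640, -1.520)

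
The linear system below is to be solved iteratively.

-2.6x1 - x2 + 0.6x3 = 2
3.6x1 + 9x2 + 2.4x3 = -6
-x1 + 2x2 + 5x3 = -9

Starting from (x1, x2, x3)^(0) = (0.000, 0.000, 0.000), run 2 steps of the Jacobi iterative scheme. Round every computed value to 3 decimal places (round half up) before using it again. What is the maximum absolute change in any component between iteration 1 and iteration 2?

Iteration 1:
  x1 = (2 - (-1)·0.000 - (0.6)·0.000) / (-2.6) = -0.769
  x2 = (-6 - (3.6)·0.000 - (2.4)·0.000) / (9) = -0.667
  x3 = (-9 - (-1)·0.000 - (2)·0.000) / (5) = -1.800
Iteration 2:
  x1 = (2 - (-1)·-0.667 - (0.6)·-1.800) / (-2.6) = -0.928
  x2 = (-6 - (3.6)·-0.769 - (2.4)·-1.800) / (9) = 0.121
  x3 = (-9 - (-1)·-0.769 - (2)·-0.667) / (5) = -1.687
Change: (-0.159, 0.788, 0.113) → max |·| = 0.788

0.788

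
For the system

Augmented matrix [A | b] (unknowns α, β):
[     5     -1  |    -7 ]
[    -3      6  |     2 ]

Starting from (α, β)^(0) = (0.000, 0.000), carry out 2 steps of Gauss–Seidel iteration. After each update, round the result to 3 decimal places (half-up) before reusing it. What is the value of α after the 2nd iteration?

Iteration 1:
  α = (-7 - (-1)·0.000) / (5) = -1.400
  β = (2 - (-3)·-1.400) / (6) = -0.367
Iteration 2:
  α = (-7 - (-1)·-0.367) / (5) = -1.473
  β = (2 - (-3)·-1.473) / (6) = -0.403

-1.473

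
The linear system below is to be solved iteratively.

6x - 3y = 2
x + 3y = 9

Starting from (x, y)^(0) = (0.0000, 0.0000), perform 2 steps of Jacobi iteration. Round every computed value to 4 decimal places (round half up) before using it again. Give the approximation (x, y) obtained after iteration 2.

Iteration 1:
  x = (2 - (-3)·0.0000) / (6) = 0.3333
  y = (9 - (1)·0.0000) / (3) = 3.0000
Iteration 2:
  x = (2 - (-3)·3.0000) / (6) = 1.8333
  y = (9 - (1)·0.3333) / (3) = 2.8889

(1.8333, 2.8889)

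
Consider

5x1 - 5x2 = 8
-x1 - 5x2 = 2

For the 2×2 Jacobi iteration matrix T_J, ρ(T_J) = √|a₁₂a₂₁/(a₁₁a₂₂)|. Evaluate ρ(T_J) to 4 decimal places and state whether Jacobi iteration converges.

a₁₂a₂₁/(a₁₁a₂₂) = (-5)·(-1) / ((5)·(-5)) = -0.200000
ρ = √|-0.200000| = √0.200000 = 0.4472
ρ < 1, so Jacobi converges

0.4472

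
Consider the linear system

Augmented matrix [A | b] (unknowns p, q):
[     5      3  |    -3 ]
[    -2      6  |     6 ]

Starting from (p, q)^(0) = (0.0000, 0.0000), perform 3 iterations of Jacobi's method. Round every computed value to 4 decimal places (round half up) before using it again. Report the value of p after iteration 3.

-1.0800

Iteration 1:
  p = (-3 - (3)·0.0000) / (5) = -0.6000
  q = (6 - (-2)·0.0000) / (6) = 1.0000
Iteration 2:
  p = (-3 - (3)·1.0000) / (5) = -1.2000
  q = (6 - (-2)·-0.6000) / (6) = 0.8000
Iteration 3:
  p = (-3 - (3)·0.8000) / (5) = -1.0800
  q = (6 - (-2)·-1.2000) / (6) = 0.6000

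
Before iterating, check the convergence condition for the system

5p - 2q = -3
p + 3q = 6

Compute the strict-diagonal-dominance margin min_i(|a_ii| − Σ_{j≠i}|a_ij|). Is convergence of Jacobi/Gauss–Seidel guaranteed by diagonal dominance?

row 1: |5| − (2) = 3
row 2: |3| − (1) = 2
minimum over rows = 2 → strictly diagonally dominant (convergence guaranteed)

2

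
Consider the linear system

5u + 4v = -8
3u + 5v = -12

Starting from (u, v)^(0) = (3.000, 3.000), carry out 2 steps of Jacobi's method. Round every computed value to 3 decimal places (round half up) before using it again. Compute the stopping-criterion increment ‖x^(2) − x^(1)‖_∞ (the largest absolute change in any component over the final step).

5.760

Iteration 1:
  u = (-8 - (4)·3.000) / (5) = -4.000
  v = (-12 - (3)·3.000) / (5) = -4.200
Iteration 2:
  u = (-8 - (4)·-4.200) / (5) = 1.760
  v = (-12 - (3)·-4.000) / (5) = 0.000
Change: (5.760, 4.200) → max |·| = 5.760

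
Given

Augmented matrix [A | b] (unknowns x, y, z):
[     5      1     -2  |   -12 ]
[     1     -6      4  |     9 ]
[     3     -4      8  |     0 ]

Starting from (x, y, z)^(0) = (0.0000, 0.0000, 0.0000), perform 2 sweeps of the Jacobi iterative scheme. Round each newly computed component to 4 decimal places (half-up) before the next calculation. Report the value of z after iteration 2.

0.1500

Iteration 1:
  x = (-12 - (1)·0.0000 - (-2)·0.0000) / (5) = -2.4000
  y = (9 - (1)·0.0000 - (4)·0.0000) / (-6) = -1.5000
  z = (0 - (3)·0.0000 - (-4)·0.0000) / (8) = 0.0000
Iteration 2:
  x = (-12 - (1)·-1.5000 - (-2)·0.0000) / (5) = -2.1000
  y = (9 - (1)·-2.4000 - (4)·0.0000) / (-6) = -1.9000
  z = (0 - (3)·-2.4000 - (-4)·-1.5000) / (8) = 0.1500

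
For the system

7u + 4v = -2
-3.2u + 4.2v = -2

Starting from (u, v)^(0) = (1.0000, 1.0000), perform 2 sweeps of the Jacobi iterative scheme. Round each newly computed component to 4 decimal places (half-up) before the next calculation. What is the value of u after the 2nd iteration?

Iteration 1:
  u = (-2 - (4)·1.0000) / (7) = -0.8571
  v = (-2 - (-3.2)·1.0000) / (4.2) = 0.2857
Iteration 2:
  u = (-2 - (4)·0.2857) / (7) = -0.4490
  v = (-2 - (-3.2)·-0.8571) / (4.2) = -1.1292

-0.4490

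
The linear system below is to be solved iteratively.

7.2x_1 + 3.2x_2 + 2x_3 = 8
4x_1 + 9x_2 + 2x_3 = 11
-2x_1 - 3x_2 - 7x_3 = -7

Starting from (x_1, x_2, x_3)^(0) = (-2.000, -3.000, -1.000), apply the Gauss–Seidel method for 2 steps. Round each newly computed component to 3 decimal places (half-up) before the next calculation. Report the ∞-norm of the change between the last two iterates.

1.749

Iteration 1:
  x_1 = (8 - (3.2)·-3.000 - (2)·-1.000) / (7.2) = 2.722
  x_2 = (11 - (4)·2.722 - (2)·-1.000) / (9) = 0.235
  x_3 = (-7 - (-2)·2.722 - (-3)·0.235) / (-7) = 0.122
Iteration 2:
  x_1 = (8 - (3.2)·0.235 - (2)·0.122) / (7.2) = 0.973
  x_2 = (11 - (4)·0.973 - (2)·0.122) / (9) = 0.763
  x_3 = (-7 - (-2)·0.973 - (-3)·0.763) / (-7) = 0.395
Change: (-1.749, 0.528, 0.273) → max |·| = 1.749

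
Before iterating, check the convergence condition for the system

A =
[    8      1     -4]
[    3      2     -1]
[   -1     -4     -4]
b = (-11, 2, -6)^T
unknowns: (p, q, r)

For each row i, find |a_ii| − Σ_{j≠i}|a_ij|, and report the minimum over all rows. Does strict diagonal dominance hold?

-2

row 1: |8| − (1+4) = 3
row 2: |2| − (3+1) = -2
row 3: |-4| − (1+4) = -1
minimum over rows = -2 → not strictly diagonally dominant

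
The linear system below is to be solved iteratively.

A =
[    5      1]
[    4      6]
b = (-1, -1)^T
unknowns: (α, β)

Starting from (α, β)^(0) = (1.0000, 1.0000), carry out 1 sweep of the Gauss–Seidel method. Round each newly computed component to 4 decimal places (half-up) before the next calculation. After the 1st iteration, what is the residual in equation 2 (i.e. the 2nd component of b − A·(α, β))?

0.0000

Iteration 1:
  α = (-1 - (1)·1.0000) / (5) = -0.4000
  β = (-1 - (4)·-0.4000) / (6) = 0.1000
Residual b − A·x = (0.9000, 0.0000)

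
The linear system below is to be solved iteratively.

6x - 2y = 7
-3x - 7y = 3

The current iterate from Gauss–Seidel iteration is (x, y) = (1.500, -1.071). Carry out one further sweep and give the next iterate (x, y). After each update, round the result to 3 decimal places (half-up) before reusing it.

(0.810, -0.776)

One sweep:
  x = (7 - (-2)·-1.071) / (6) = 0.810
  y = (3 - (-3)·0.810) / (-7) = -0.776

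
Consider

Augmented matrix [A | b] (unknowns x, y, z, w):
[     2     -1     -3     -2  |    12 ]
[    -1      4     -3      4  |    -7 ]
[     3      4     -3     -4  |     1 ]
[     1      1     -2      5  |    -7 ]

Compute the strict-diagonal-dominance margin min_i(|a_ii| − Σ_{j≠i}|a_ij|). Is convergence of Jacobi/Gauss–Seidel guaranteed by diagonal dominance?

-8

row 1: |2| − (1+3+2) = -4
row 2: |4| − (1+3+4) = -4
row 3: |-3| − (3+4+4) = -8
row 4: |5| − (1+1+2) = 1
minimum over rows = -8 → not strictly diagonally dominant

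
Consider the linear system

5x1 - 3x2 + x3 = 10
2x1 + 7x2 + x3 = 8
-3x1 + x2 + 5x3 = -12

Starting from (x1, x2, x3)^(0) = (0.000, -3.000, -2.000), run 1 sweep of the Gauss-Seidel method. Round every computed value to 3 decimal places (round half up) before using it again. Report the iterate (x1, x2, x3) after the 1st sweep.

(0.600, 1.257, -2.291)

Iteration 1:
  x1 = (10 - (-3)·-3.000 - (1)·-2.000) / (5) = 0.600
  x2 = (8 - (2)·0.600 - (1)·-2.000) / (7) = 1.257
  x3 = (-12 - (-3)·0.600 - (1)·1.257) / (5) = -2.291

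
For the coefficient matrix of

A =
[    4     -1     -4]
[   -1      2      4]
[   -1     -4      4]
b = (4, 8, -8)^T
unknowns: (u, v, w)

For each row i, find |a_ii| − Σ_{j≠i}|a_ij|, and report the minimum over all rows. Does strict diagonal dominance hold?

row 1: |4| − (1+4) = -1
row 2: |2| − (1+4) = -3
row 3: |4| − (1+4) = -1
minimum over rows = -3 → not strictly diagonally dominant

-3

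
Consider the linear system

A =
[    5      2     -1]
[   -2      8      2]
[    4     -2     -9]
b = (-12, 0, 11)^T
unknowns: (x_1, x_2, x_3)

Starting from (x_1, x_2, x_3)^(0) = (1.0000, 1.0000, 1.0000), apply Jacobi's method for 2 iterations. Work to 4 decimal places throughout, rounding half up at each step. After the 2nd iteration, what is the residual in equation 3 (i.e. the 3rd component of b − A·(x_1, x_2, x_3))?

-0.8002

Iteration 1:
  x_1 = (-12 - (2)·1.0000 - (-1)·1.0000) / (5) = -2.6000
  x_2 = (0 - (-2)·1.0000 - (2)·1.0000) / (8) = 0.0000
  x_3 = (11 - (4)·1.0000 - (-2)·1.0000) / (-9) = -1.0000
Iteration 2:
  x_1 = (-12 - (2)·0.0000 - (-1)·-1.0000) / (5) = -2.6000
  x_2 = (0 - (-2)·-2.6000 - (2)·-1.0000) / (8) = -0.4000
  x_3 = (11 - (4)·-2.6000 - (-2)·0.0000) / (-9) = -2.3778
Residual b − A·x = (-0.5778, 2.7556, -0.8002)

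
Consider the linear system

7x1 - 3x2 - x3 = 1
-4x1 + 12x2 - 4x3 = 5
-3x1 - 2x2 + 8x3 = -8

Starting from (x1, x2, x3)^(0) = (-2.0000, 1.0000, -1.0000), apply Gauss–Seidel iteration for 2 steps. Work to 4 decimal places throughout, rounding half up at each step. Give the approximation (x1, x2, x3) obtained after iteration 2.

(0.1280, 0.1984, -0.9024)

Iteration 1:
  x1 = (1 - (-3)·1.0000 - (-1)·-1.0000) / (7) = 0.4286
  x2 = (5 - (-4)·0.4286 - (-4)·-1.0000) / (12) = 0.2262
  x3 = (-8 - (-3)·0.4286 - (-2)·0.2262) / (8) = -0.7827
Iteration 2:
  x1 = (1 - (-3)·0.2262 - (-1)·-0.7827) / (7) = 0.1280
  x2 = (5 - (-4)·0.1280 - (-4)·-0.7827) / (12) = 0.1984
  x3 = (-8 - (-3)·0.1280 - (-2)·0.1984) / (8) = -0.9024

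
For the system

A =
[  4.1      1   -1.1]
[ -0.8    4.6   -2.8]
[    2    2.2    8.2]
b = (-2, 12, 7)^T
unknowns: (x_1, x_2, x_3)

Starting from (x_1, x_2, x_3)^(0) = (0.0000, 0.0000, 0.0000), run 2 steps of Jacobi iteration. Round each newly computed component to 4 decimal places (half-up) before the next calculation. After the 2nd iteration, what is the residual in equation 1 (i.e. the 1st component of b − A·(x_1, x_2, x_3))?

Iteration 1:
  x_1 = (-2 - (1)·0.0000 - (-1.1)·0.0000) / (4.1) = -0.4878
  x_2 = (12 - (-0.8)·0.0000 - (-2.8)·0.0000) / (4.6) = 2.6087
  x_3 = (7 - (2)·0.0000 - (2.2)·0.0000) / (8.2) = 0.8537
Iteration 2:
  x_1 = (-2 - (1)·2.6087 - (-1.1)·0.8537) / (4.1) = -0.8950
  x_2 = (12 - (-0.8)·-0.4878 - (-2.8)·0.8537) / (4.6) = 3.0435
  x_3 = (7 - (2)·-0.4878 - (2.2)·2.6087) / (8.2) = 0.2727
Residual b − A·x = (-1.0740, -1.9525, -0.1418)

-1.0740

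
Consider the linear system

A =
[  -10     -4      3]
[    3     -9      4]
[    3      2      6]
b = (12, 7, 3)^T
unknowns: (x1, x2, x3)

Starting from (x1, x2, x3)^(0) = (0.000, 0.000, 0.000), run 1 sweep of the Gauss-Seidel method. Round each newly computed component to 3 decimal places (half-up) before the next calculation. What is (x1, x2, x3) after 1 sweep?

(-1.200, -1.178, 1.493)

Iteration 1:
  x1 = (12 - (-4)·0.000 - (3)·0.000) / (-10) = -1.200
  x2 = (7 - (3)·-1.200 - (4)·0.000) / (-9) = -1.178
  x3 = (3 - (3)·-1.200 - (2)·-1.178) / (6) = 1.493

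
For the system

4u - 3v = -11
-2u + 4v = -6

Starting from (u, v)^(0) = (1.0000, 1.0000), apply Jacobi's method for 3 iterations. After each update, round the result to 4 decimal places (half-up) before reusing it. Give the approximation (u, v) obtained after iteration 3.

(-4.6250, -3.2500)

Iteration 1:
  u = (-11 - (-3)·1.0000) / (4) = -2.0000
  v = (-6 - (-2)·1.0000) / (4) = -1.0000
Iteration 2:
  u = (-11 - (-3)·-1.0000) / (4) = -3.5000
  v = (-6 - (-2)·-2.0000) / (4) = -2.5000
Iteration 3:
  u = (-11 - (-3)·-2.5000) / (4) = -4.6250
  v = (-6 - (-2)·-3.5000) / (4) = -3.2500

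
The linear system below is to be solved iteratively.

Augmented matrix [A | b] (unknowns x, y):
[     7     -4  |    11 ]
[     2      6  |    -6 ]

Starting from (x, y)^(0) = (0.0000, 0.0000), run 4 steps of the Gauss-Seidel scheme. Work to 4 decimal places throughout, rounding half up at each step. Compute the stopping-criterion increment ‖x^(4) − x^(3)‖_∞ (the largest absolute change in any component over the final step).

0.0315

Iteration 1:
  x = (11 - (-4)·0.0000) / (7) = 1.5714
  y = (-6 - (2)·1.5714) / (6) = -1.5238
Iteration 2:
  x = (11 - (-4)·-1.5238) / (7) = 0.7007
  y = (-6 - (2)·0.7007) / (6) = -1.2336
Iteration 3:
  x = (11 - (-4)·-1.2336) / (7) = 0.8665
  y = (-6 - (2)·0.8665) / (6) = -1.2888
Iteration 4:
  x = (11 - (-4)·-1.2888) / (7) = 0.8350
  y = (-6 - (2)·0.8350) / (6) = -1.2783
Change: (-0.0315, 0.0105) → max |·| = 0.0315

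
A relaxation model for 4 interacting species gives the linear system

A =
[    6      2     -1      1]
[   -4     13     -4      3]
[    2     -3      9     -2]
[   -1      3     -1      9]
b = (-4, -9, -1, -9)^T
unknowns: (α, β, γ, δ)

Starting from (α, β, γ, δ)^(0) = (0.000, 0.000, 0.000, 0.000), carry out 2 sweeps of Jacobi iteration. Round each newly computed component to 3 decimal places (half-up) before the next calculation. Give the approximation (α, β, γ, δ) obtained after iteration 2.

Iteration 1:
  α = (-4 - (2)·0.000 - (-1)·0.000 - (1)·0.000) / (6) = -0.667
  β = (-9 - (-4)·0.000 - (-4)·0.000 - (3)·0.000) / (13) = -0.692
  γ = (-1 - (2)·0.000 - (-3)·0.000 - (-2)·0.000) / (9) = -0.111
  δ = (-9 - (-1)·0.000 - (3)·0.000 - (-1)·0.000) / (9) = -1.000
Iteration 2:
  α = (-4 - (2)·-0.692 - (-1)·-0.111 - (1)·-1.000) / (6) = -0.288
  β = (-9 - (-4)·-0.667 - (-4)·-0.111 - (3)·-1.000) / (13) = -0.701
  γ = (-1 - (2)·-0.667 - (-3)·-0.692 - (-2)·-1.000) / (9) = -0.416
  δ = (-9 - (-1)·-0.667 - (3)·-0.692 - (-1)·-0.111) / (9) = -0.856

(-0.288, -0.701, -0.416, -0.856)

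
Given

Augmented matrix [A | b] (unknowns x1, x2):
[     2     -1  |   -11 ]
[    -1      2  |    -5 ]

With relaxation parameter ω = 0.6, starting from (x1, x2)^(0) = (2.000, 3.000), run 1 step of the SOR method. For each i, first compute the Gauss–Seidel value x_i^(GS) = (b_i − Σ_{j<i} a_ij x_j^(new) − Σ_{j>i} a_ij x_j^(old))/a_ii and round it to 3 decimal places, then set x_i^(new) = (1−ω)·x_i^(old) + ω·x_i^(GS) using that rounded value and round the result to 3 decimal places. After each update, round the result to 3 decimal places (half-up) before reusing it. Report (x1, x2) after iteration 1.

Iteration 1:
  x1: GS value = (-11 - (-1)·3.000) / (2) = -4.000;  x1 ← (1−ω)·2.000 + ω·-4.000 = -1.600
  x2: GS value = (-5 - (-1)·-1.600) / (2) = -3.300;  x2 ← (1−ω)·3.000 + ω·-3.300 = -0.780

(-1.600, -0.780)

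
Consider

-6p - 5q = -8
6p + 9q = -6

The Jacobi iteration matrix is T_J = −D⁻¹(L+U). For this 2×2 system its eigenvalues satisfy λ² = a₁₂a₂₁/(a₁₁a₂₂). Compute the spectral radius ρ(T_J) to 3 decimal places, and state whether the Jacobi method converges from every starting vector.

0.745

a₁₂a₂₁/(a₁₁a₂₂) = (-5)·(6) / ((-6)·(9)) = 0.555556
ρ = √|0.555556| = √0.555556 = 0.745
ρ < 1, so Jacobi converges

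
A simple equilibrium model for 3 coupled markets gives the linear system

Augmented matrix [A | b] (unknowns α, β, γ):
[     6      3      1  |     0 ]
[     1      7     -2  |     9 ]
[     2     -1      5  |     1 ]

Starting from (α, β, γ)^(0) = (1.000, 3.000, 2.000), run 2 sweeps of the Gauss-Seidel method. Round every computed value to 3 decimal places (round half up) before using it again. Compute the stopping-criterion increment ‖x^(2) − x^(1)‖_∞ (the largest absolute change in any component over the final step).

0.547

Iteration 1:
  α = (0 - (3)·3.000 - (1)·2.000) / (6) = -1.833
  β = (9 - (1)·-1.833 - (-2)·2.000) / (7) = 2.119
  γ = (1 - (2)·-1.833 - (-1)·2.119) / (5) = 1.357
Iteration 2:
  α = (0 - (3)·2.119 - (1)·1.357) / (6) = -1.286
  β = (9 - (1)·-1.286 - (-2)·1.357) / (7) = 1.857
  γ = (1 - (2)·-1.286 - (-1)·1.857) / (5) = 1.086
Change: (0.547, -0.262, -0.271) → max |·| = 0.547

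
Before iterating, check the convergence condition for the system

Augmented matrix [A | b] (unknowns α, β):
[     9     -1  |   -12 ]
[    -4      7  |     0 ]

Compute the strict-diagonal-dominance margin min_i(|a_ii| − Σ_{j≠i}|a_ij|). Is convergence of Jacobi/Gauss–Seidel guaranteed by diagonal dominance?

row 1: |9| − (1) = 8
row 2: |7| − (4) = 3
minimum over rows = 3 → strictly diagonally dominant (convergence guaranteed)

3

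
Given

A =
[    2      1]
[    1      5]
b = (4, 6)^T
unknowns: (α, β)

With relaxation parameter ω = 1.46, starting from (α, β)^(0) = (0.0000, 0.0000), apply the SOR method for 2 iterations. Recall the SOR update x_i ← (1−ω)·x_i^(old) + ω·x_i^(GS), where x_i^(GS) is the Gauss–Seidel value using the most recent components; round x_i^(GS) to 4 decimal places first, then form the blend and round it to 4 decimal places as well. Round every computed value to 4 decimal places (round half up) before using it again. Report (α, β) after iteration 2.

Iteration 1:
  α: GS value = (4 - (1)·0.0000) / (2) = 2.0000;  α ← (1−ω)·0.0000 + ω·2.0000 = 2.9200
  β: GS value = (6 - (1)·2.9200) / (5) = 0.6160;  β ← (1−ω)·0.0000 + ω·0.6160 = 0.8994
Iteration 2:
  α: GS value = (4 - (1)·0.8994) / (2) = 1.5503;  α ← (1−ω)·2.9200 + ω·1.5503 = 0.9202
  β: GS value = (6 - (1)·0.9202) / (5) = 1.0160;  β ← (1−ω)·0.8994 + ω·1.0160 = 1.0696

(0.9202, 1.0696)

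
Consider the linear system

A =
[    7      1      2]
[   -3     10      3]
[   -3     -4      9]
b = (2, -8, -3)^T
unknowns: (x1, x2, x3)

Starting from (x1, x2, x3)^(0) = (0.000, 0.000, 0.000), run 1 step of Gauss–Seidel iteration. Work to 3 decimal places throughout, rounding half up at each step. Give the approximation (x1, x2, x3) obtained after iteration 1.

Iteration 1:
  x1 = (2 - (1)·0.000 - (2)·0.000) / (7) = 0.286
  x2 = (-8 - (-3)·0.286 - (3)·0.000) / (10) = -0.714
  x3 = (-3 - (-3)·0.286 - (-4)·-0.714) / (9) = -0.555

(0.286, -0.714, -0.555)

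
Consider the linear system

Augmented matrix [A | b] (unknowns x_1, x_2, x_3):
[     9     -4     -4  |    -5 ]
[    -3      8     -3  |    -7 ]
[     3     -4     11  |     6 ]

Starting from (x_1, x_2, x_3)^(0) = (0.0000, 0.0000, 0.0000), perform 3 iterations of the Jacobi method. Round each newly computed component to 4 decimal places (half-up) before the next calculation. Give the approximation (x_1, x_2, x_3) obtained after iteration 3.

Iteration 1:
  x_1 = (-5 - (-4)·0.0000 - (-4)·0.0000) / (9) = -0.5556
  x_2 = (-7 - (-3)·0.0000 - (-3)·0.0000) / (8) = -0.8750
  x_3 = (6 - (3)·0.0000 - (-4)·0.0000) / (11) = 0.5455
Iteration 2:
  x_1 = (-5 - (-4)·-0.8750 - (-4)·0.5455) / (9) = -0.7020
  x_2 = (-7 - (-3)·-0.5556 - (-3)·0.5455) / (8) = -0.8788
  x_3 = (6 - (3)·-0.5556 - (-4)·-0.8750) / (11) = 0.3788
Iteration 3:
  x_1 = (-5 - (-4)·-0.8788 - (-4)·0.3788) / (9) = -0.7778
  x_2 = (-7 - (-3)·-0.7020 - (-3)·0.3788) / (8) = -0.9962
  x_3 = (6 - (3)·-0.7020 - (-4)·-0.8788) / (11) = 0.4173

(-0.7778, -0.9962, 0.4173)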